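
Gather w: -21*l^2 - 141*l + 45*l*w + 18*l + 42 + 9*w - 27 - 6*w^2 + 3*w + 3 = -21*l^2 - 123*l - 6*w^2 + w*(45*l + 12) + 18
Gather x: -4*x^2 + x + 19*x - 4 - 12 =-4*x^2 + 20*x - 16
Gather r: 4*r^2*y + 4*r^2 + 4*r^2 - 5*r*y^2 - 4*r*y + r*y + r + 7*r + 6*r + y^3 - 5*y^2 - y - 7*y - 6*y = r^2*(4*y + 8) + r*(-5*y^2 - 3*y + 14) + y^3 - 5*y^2 - 14*y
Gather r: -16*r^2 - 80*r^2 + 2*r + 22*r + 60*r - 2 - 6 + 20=-96*r^2 + 84*r + 12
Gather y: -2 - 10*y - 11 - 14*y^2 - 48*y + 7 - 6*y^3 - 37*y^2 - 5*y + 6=-6*y^3 - 51*y^2 - 63*y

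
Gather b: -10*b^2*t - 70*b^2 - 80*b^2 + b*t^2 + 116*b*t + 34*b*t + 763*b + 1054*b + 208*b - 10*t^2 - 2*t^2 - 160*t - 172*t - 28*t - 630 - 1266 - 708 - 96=b^2*(-10*t - 150) + b*(t^2 + 150*t + 2025) - 12*t^2 - 360*t - 2700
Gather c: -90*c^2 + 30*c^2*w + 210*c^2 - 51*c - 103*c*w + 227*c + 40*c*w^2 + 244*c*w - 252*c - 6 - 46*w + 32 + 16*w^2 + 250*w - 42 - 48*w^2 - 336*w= c^2*(30*w + 120) + c*(40*w^2 + 141*w - 76) - 32*w^2 - 132*w - 16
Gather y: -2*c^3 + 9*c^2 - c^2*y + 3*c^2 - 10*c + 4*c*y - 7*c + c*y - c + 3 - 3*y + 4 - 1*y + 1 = -2*c^3 + 12*c^2 - 18*c + y*(-c^2 + 5*c - 4) + 8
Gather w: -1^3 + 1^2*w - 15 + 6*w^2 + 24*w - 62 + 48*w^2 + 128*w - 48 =54*w^2 + 153*w - 126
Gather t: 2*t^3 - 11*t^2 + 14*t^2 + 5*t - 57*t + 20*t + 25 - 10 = 2*t^3 + 3*t^2 - 32*t + 15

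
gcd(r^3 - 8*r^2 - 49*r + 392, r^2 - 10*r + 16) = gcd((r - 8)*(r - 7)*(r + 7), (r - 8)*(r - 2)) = r - 8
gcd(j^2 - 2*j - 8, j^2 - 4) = j + 2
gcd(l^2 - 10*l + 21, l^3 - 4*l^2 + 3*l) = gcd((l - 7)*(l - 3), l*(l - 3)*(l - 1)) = l - 3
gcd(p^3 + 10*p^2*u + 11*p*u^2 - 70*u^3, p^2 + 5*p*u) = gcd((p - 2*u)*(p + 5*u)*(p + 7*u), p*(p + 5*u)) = p + 5*u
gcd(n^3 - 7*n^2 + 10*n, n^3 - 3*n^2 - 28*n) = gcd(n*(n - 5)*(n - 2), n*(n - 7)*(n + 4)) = n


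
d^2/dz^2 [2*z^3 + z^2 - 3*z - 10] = 12*z + 2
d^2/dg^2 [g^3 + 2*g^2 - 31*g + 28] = 6*g + 4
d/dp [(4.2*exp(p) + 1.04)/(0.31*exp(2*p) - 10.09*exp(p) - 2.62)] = (-(0.62*exp(p) - 10.09)*(4.2*exp(p) + 1.04) + 1.302*exp(2*p) - 42.378*exp(p) - 11.004)*exp(p)/(-0.31*exp(2*p) + 10.09*exp(p) + 2.62)^2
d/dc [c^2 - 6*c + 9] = 2*c - 6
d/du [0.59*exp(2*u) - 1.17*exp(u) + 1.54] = (1.18*exp(u) - 1.17)*exp(u)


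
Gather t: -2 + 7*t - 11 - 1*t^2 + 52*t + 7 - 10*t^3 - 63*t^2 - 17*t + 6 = -10*t^3 - 64*t^2 + 42*t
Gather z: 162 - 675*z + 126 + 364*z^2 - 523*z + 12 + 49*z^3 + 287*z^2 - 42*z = 49*z^3 + 651*z^2 - 1240*z + 300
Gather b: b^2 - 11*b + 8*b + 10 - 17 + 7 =b^2 - 3*b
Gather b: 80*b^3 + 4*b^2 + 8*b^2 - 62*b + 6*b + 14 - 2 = 80*b^3 + 12*b^2 - 56*b + 12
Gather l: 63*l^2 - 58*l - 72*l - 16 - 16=63*l^2 - 130*l - 32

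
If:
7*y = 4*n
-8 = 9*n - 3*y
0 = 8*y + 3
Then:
No Solution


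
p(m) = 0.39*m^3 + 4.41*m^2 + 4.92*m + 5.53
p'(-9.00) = 20.31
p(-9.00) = 34.15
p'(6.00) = 99.96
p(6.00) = 278.05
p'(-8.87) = 18.74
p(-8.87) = 36.69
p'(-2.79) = -10.58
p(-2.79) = 17.66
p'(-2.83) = -10.67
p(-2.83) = 18.09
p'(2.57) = 35.32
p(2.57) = 53.92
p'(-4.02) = -11.63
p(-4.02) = 31.68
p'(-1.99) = -8.00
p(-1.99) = 10.13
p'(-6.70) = -1.65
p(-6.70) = 53.23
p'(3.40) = 48.43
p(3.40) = 88.57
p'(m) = 1.17*m^2 + 8.82*m + 4.92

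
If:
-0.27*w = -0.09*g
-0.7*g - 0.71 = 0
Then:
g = -1.01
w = -0.34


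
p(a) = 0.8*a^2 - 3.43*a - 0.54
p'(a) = 1.6*a - 3.43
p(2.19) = -4.21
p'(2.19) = 0.07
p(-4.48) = 30.88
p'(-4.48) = -10.60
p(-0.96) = 3.49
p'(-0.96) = -4.97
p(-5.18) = 38.69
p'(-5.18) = -11.72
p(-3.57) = 21.90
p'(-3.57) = -9.14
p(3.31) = -3.13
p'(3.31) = 1.87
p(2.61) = -4.04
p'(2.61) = 0.75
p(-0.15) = -0.01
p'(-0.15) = -3.67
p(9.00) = 33.39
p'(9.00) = 10.97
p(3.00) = -3.63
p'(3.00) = 1.37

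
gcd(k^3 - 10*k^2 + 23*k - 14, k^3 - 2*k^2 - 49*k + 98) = k^2 - 9*k + 14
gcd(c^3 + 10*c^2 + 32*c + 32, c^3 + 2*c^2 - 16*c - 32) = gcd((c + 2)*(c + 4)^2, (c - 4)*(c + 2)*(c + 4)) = c^2 + 6*c + 8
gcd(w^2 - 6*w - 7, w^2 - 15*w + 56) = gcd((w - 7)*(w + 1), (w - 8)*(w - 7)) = w - 7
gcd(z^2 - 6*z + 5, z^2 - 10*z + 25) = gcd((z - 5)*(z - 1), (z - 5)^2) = z - 5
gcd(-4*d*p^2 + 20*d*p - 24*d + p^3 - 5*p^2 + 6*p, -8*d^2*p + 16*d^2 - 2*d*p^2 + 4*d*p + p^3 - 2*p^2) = -4*d*p + 8*d + p^2 - 2*p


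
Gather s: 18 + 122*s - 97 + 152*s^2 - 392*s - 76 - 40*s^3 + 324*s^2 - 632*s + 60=-40*s^3 + 476*s^2 - 902*s - 95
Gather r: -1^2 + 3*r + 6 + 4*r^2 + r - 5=4*r^2 + 4*r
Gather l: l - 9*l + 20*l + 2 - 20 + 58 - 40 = 12*l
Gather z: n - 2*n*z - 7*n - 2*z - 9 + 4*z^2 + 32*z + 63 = -6*n + 4*z^2 + z*(30 - 2*n) + 54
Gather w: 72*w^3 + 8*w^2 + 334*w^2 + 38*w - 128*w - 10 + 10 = 72*w^3 + 342*w^2 - 90*w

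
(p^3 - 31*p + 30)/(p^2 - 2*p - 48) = (p^2 - 6*p + 5)/(p - 8)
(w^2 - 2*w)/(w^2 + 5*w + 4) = w*(w - 2)/(w^2 + 5*w + 4)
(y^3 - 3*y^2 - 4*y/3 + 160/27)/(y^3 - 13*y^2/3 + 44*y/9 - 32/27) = (9*y^2 - 3*y - 20)/(9*y^2 - 15*y + 4)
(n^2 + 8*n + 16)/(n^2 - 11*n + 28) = (n^2 + 8*n + 16)/(n^2 - 11*n + 28)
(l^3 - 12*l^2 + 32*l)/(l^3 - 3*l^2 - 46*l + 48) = l*(l - 4)/(l^2 + 5*l - 6)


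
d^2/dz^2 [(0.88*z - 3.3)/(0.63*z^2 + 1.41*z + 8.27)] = ((1.6764 - 3.3264*z)*(0.63*z^2 + 1.41*z + 8.27) + (0.88*z - 3.3)*(1.26*z + 1.41)*(2.52*z + 2.82))/(0.63*z^2 + 1.41*z + 8.27)^3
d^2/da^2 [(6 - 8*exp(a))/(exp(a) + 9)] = 78*(exp(a) - 9)*exp(a)/(exp(3*a) + 27*exp(2*a) + 243*exp(a) + 729)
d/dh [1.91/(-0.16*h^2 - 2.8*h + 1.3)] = (0.6112*h + 5.348)/(0.16*h^2 + 2.8*h - 1.3)^2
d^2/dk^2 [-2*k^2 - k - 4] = -4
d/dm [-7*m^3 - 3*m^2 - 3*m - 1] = -21*m^2 - 6*m - 3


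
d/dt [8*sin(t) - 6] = 8*cos(t)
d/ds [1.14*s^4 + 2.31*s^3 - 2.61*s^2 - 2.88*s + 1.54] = 4.56*s^3 + 6.93*s^2 - 5.22*s - 2.88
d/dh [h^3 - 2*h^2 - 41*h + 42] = 3*h^2 - 4*h - 41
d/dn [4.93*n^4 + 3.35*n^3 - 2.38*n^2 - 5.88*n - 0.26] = 19.72*n^3 + 10.05*n^2 - 4.76*n - 5.88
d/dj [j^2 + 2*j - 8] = 2*j + 2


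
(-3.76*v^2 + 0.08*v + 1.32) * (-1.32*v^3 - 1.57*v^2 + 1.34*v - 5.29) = 4.9632*v^5 + 5.7976*v^4 - 6.9064*v^3 + 17.9252*v^2 + 1.3456*v - 6.9828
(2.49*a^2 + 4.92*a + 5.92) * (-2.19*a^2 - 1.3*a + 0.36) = -5.4531*a^4 - 14.0118*a^3 - 18.4644*a^2 - 5.9248*a + 2.1312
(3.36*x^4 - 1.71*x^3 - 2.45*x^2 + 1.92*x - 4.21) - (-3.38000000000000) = 3.36*x^4 - 1.71*x^3 - 2.45*x^2 + 1.92*x - 0.83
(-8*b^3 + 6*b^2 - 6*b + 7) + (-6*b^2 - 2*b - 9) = -8*b^3 - 8*b - 2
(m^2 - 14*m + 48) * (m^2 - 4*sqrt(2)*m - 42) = m^4 - 14*m^3 - 4*sqrt(2)*m^3 + 6*m^2 + 56*sqrt(2)*m^2 - 192*sqrt(2)*m + 588*m - 2016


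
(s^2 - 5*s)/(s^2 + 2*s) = (s - 5)/(s + 2)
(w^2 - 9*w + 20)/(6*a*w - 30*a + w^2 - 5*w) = (w - 4)/(6*a + w)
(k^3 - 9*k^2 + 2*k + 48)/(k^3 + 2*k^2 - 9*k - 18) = (k - 8)/(k + 3)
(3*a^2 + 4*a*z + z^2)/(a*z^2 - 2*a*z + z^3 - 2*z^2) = (3*a + z)/(z*(z - 2))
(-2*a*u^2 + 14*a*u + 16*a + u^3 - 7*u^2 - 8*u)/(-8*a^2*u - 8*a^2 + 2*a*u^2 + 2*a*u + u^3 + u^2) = (u - 8)/(4*a + u)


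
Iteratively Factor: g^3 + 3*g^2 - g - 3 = (g + 3)*(g^2 - 1) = (g + 1)*(g + 3)*(g - 1)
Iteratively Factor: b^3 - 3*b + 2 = (b + 2)*(b^2 - 2*b + 1) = (b - 1)*(b + 2)*(b - 1)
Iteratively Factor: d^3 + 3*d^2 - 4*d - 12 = (d - 2)*(d^2 + 5*d + 6) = (d - 2)*(d + 2)*(d + 3)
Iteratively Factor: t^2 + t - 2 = (t + 2)*(t - 1)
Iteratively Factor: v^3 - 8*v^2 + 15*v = (v - 5)*(v^2 - 3*v) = (v - 5)*(v - 3)*(v)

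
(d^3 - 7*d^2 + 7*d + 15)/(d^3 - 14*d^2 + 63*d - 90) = (d + 1)/(d - 6)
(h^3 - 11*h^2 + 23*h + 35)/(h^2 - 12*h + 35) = h + 1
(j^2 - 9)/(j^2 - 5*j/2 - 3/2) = 2*(j + 3)/(2*j + 1)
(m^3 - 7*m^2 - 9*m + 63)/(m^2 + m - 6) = (m^2 - 10*m + 21)/(m - 2)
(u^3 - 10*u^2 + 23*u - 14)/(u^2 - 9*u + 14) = u - 1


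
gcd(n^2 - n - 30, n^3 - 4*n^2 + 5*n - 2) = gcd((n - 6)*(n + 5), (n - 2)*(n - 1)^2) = 1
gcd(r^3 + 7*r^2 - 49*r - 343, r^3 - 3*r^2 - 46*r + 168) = r + 7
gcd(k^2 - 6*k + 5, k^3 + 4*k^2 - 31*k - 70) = k - 5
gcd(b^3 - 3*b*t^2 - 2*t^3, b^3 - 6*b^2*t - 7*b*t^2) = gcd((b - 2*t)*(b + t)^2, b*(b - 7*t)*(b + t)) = b + t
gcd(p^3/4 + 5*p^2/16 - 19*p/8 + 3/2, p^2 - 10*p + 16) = p - 2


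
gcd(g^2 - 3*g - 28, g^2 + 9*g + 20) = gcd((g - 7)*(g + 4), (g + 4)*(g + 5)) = g + 4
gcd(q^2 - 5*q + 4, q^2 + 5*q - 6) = q - 1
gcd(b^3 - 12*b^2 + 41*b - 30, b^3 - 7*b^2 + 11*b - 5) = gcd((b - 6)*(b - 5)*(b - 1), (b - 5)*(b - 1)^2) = b^2 - 6*b + 5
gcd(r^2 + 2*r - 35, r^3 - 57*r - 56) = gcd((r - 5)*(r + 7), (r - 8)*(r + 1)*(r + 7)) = r + 7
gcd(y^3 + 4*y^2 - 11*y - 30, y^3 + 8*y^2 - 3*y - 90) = y^2 + 2*y - 15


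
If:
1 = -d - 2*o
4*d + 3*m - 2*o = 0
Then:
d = -2*o - 1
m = 10*o/3 + 4/3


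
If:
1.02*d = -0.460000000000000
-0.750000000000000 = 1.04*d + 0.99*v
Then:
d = -0.45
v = -0.28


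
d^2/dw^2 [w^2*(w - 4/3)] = 6*w - 8/3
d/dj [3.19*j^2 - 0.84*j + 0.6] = 6.38*j - 0.84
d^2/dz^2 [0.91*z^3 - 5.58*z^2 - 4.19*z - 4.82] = 5.46*z - 11.16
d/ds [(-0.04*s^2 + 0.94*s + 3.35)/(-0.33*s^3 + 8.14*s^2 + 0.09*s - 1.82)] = (-0.0132*s^4 + 0.6204*s^3 - 4.3387*s^2 - 54.3924*s - 2.0123)/(0.1089*s^6 - 5.3724*s^5 + 66.2002*s^4 + 2.6664*s^3 - 29.6215*s^2 - 0.3276*s + 3.3124)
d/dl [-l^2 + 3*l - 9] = 3 - 2*l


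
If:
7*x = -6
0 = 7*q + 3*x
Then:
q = 18/49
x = -6/7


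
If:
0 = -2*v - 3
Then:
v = -3/2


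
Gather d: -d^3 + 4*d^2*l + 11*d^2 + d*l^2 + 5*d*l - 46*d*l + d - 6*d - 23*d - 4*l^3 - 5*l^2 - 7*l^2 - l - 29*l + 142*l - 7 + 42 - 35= -d^3 + d^2*(4*l + 11) + d*(l^2 - 41*l - 28) - 4*l^3 - 12*l^2 + 112*l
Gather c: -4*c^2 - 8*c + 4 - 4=-4*c^2 - 8*c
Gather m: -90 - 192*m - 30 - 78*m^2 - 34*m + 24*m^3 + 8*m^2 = 24*m^3 - 70*m^2 - 226*m - 120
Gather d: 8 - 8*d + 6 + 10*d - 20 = 2*d - 6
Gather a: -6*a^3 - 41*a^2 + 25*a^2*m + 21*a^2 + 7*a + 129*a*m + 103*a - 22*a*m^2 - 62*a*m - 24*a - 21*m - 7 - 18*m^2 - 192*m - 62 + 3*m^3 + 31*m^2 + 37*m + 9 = -6*a^3 + a^2*(25*m - 20) + a*(-22*m^2 + 67*m + 86) + 3*m^3 + 13*m^2 - 176*m - 60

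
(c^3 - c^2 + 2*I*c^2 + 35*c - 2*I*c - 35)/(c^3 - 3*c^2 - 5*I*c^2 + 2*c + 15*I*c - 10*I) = (c + 7*I)/(c - 2)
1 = 1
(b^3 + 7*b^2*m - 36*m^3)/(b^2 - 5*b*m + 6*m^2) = (b^2 + 9*b*m + 18*m^2)/(b - 3*m)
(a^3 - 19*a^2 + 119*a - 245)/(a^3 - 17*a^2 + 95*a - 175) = (a - 7)/(a - 5)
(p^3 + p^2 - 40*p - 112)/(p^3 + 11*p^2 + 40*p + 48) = (p - 7)/(p + 3)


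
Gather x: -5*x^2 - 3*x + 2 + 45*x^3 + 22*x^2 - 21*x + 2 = 45*x^3 + 17*x^2 - 24*x + 4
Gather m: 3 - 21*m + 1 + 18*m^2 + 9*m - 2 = 18*m^2 - 12*m + 2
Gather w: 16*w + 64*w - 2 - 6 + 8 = 80*w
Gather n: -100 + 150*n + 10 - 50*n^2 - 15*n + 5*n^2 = -45*n^2 + 135*n - 90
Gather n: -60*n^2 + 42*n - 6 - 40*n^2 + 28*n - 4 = -100*n^2 + 70*n - 10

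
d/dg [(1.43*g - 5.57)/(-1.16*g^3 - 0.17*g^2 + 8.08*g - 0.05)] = (3.3176*g^3 - 19.1405*g^2 - 1.8938*g + 44.9341)/(1.3456*g^6 + 0.3944*g^5 - 18.7167*g^4 - 2.6312*g^3 + 65.3034*g^2 - 0.808*g + 0.0025)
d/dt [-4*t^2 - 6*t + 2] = -8*t - 6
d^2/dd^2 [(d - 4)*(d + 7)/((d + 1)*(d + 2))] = 60*(-3*d^2 - 9*d - 7)/(d^6 + 9*d^5 + 33*d^4 + 63*d^3 + 66*d^2 + 36*d + 8)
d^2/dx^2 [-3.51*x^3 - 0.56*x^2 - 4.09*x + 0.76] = -21.06*x - 1.12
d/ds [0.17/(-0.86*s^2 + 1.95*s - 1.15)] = (0.2924*s - 0.3315)/(0.86*s^2 - 1.95*s + 1.15)^2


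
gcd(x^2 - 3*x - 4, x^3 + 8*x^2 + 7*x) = x + 1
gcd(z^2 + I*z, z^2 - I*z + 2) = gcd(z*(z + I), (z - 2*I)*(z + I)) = z + I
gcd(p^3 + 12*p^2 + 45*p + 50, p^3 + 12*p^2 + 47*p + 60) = p + 5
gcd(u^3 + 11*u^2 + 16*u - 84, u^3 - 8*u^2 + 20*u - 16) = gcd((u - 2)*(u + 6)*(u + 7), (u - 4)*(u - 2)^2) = u - 2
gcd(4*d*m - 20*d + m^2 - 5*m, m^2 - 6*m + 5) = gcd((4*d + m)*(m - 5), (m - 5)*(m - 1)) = m - 5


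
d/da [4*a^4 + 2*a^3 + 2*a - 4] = 16*a^3 + 6*a^2 + 2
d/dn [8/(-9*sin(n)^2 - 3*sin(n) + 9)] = 8*(6*sin(n) + 1)*cos(n)/(3*(sin(n) - 3*cos(n)^2)^2)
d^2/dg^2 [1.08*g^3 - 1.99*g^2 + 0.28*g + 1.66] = 6.48*g - 3.98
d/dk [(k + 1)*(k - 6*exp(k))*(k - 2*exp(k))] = -8*k^2*exp(k) + 3*k^2 + 24*k*exp(2*k) - 24*k*exp(k) + 2*k + 36*exp(2*k) - 8*exp(k)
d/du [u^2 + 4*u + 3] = 2*u + 4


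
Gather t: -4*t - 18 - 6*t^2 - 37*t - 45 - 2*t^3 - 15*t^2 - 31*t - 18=-2*t^3 - 21*t^2 - 72*t - 81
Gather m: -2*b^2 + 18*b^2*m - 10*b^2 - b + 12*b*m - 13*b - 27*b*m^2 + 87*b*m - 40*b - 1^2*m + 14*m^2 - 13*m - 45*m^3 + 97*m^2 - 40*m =-12*b^2 - 54*b - 45*m^3 + m^2*(111 - 27*b) + m*(18*b^2 + 99*b - 54)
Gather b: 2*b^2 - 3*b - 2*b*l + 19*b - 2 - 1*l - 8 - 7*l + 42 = 2*b^2 + b*(16 - 2*l) - 8*l + 32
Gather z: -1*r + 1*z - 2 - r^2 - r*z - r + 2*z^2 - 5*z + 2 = -r^2 - 2*r + 2*z^2 + z*(-r - 4)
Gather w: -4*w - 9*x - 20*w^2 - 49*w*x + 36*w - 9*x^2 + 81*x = -20*w^2 + w*(32 - 49*x) - 9*x^2 + 72*x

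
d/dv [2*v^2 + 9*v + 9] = 4*v + 9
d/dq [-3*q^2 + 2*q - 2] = 2 - 6*q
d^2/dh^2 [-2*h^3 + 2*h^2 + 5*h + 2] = 4 - 12*h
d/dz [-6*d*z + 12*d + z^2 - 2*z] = -6*d + 2*z - 2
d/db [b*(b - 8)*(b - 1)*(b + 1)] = 4*b^3 - 24*b^2 - 2*b + 8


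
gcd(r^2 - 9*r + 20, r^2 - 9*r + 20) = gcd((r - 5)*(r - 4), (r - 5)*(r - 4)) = r^2 - 9*r + 20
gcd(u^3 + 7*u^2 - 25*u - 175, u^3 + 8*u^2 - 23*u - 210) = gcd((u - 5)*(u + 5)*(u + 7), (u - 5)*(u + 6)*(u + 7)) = u^2 + 2*u - 35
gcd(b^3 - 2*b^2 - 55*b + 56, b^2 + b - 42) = b + 7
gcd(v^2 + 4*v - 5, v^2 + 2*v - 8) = 1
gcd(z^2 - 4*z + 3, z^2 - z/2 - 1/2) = z - 1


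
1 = 1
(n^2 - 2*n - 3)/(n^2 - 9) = (n + 1)/(n + 3)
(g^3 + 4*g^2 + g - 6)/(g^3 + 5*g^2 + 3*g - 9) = (g + 2)/(g + 3)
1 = 1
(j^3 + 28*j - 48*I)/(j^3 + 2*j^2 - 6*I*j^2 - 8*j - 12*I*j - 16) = (j + 6*I)/(j + 2)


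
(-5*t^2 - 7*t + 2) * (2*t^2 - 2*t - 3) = -10*t^4 - 4*t^3 + 33*t^2 + 17*t - 6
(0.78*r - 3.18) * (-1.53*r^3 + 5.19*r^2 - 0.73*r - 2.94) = -1.1934*r^4 + 8.9136*r^3 - 17.0736*r^2 + 0.0282*r + 9.3492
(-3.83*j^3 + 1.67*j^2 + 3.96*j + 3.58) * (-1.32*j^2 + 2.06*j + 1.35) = 5.0556*j^5 - 10.0942*j^4 - 6.9575*j^3 + 5.6865*j^2 + 12.7208*j + 4.833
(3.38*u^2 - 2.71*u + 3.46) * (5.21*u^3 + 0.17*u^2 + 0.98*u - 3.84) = 17.6098*u^5 - 13.5445*u^4 + 20.8783*u^3 - 15.0468*u^2 + 13.7972*u - 13.2864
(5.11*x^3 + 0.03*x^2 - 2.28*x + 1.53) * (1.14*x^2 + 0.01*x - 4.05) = 5.8254*x^5 + 0.0853*x^4 - 23.2944*x^3 + 1.5999*x^2 + 9.2493*x - 6.1965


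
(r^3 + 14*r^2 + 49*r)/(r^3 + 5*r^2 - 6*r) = (r^2 + 14*r + 49)/(r^2 + 5*r - 6)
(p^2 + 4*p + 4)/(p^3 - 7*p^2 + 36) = (p + 2)/(p^2 - 9*p + 18)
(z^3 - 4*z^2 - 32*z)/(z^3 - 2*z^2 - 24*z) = (z - 8)/(z - 6)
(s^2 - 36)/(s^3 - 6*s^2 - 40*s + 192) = (s - 6)/(s^2 - 12*s + 32)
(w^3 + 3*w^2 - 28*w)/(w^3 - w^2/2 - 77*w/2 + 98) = 2*w/(2*w - 7)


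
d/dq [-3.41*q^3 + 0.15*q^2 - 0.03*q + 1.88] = -10.23*q^2 + 0.3*q - 0.03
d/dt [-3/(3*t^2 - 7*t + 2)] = 3*(6*t - 7)/(3*t^2 - 7*t + 2)^2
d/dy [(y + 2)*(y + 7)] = 2*y + 9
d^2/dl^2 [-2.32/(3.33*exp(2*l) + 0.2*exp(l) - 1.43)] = (-2.32*(6.66*exp(l) + 0.2)*(13.32*exp(l) + 0.4)*exp(l) + (30.9024*exp(l) + 0.464)*(3.33*exp(2*l) + 0.2*exp(l) - 1.43))*exp(l)/(3.33*exp(2*l) + 0.2*exp(l) - 1.43)^3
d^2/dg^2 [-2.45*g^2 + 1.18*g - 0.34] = -4.90000000000000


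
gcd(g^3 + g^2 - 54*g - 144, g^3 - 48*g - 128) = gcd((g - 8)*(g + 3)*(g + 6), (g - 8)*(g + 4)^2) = g - 8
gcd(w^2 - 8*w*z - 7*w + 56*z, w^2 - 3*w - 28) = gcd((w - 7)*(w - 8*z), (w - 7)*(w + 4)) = w - 7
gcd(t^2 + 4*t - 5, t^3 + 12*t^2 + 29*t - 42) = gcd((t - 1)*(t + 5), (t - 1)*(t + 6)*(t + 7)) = t - 1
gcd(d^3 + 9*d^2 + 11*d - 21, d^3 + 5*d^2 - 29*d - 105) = d^2 + 10*d + 21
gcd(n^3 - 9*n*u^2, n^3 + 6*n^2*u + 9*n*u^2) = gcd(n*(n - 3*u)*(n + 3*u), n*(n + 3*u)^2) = n^2 + 3*n*u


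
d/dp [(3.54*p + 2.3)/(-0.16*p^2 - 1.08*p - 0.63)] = (0.5664*p^2 + 0.736*p + 0.2538)/(0.0256*p^4 + 0.3456*p^3 + 1.368*p^2 + 1.3608*p + 0.3969)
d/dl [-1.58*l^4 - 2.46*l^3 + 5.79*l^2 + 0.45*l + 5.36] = -6.32*l^3 - 7.38*l^2 + 11.58*l + 0.45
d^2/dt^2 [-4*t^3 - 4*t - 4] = -24*t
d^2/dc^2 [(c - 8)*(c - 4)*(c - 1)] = 6*c - 26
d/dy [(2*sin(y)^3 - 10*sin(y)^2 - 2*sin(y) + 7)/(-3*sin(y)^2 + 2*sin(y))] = 2*(-3*sin(y)^4 + 4*sin(y)^3 - 13*sin(y)^2 + 21*sin(y) - 7)*cos(y)/((3*sin(y) - 2)^2*sin(y)^2)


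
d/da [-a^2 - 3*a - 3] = -2*a - 3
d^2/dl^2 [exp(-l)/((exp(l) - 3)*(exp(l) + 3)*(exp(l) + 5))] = (16*exp(6*l) + 115*exp(5*l) + 117*exp(4*l) - 450*exp(3*l) - 126*exp(2*l) + 1215*exp(l) + 2025)*exp(-l)/(exp(9*l) + 15*exp(8*l) + 48*exp(7*l) - 280*exp(6*l) - 1782*exp(5*l) + 270*exp(4*l) + 17496*exp(3*l) + 19440*exp(2*l) - 54675*exp(l) - 91125)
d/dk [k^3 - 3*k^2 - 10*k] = 3*k^2 - 6*k - 10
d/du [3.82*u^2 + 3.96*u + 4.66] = 7.64*u + 3.96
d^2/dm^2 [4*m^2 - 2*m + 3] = 8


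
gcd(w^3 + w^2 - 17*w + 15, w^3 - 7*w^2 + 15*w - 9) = w^2 - 4*w + 3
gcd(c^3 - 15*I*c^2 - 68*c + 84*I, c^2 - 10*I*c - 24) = c - 6*I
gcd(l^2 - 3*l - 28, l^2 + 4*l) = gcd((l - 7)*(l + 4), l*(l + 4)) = l + 4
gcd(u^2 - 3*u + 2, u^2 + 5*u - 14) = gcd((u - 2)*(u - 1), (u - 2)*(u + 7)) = u - 2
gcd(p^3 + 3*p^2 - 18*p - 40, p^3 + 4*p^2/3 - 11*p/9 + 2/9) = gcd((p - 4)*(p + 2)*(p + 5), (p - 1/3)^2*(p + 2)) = p + 2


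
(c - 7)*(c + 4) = c^2 - 3*c - 28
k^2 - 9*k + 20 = (k - 5)*(k - 4)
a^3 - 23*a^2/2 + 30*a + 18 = (a - 6)^2*(a + 1/2)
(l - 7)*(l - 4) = l^2 - 11*l + 28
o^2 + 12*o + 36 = (o + 6)^2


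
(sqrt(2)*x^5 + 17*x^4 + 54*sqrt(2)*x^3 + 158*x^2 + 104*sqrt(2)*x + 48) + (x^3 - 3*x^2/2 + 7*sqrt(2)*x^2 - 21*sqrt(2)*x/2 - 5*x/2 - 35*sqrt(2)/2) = sqrt(2)*x^5 + 17*x^4 + x^3 + 54*sqrt(2)*x^3 + 7*sqrt(2)*x^2 + 313*x^2/2 - 5*x/2 + 187*sqrt(2)*x/2 - 35*sqrt(2)/2 + 48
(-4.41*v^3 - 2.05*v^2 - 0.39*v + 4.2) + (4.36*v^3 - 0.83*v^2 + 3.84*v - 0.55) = -0.0499999999999998*v^3 - 2.88*v^2 + 3.45*v + 3.65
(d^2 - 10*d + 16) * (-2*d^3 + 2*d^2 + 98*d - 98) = -2*d^5 + 22*d^4 + 46*d^3 - 1046*d^2 + 2548*d - 1568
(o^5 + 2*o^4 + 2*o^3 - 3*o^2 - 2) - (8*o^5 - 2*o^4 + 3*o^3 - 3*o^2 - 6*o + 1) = -7*o^5 + 4*o^4 - o^3 + 6*o - 3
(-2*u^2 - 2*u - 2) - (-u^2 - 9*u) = -u^2 + 7*u - 2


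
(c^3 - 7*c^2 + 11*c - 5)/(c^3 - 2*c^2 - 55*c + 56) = (c^2 - 6*c + 5)/(c^2 - c - 56)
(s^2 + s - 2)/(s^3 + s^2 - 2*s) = 1/s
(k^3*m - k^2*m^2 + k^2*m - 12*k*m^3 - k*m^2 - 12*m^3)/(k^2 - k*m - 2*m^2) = m*(-k^3 + k^2*m - k^2 + 12*k*m^2 + k*m + 12*m^2)/(-k^2 + k*m + 2*m^2)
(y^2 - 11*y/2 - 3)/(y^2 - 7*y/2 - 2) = (y - 6)/(y - 4)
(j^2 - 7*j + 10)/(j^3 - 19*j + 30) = (j - 5)/(j^2 + 2*j - 15)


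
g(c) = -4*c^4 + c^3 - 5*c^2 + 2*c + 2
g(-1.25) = -20.03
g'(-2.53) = 305.61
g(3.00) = -334.00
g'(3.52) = -693.86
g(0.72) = 0.15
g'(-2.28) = 230.03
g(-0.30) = 0.89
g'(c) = -16*c^3 + 3*c^2 - 10*c + 2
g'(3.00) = -433.00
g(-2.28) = -148.50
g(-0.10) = 1.75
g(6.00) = -5134.00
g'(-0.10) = 3.05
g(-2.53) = -215.14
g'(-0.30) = 5.70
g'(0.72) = -9.62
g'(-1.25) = 50.44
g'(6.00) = -3406.00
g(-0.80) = -4.95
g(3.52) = -623.39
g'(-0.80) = 20.11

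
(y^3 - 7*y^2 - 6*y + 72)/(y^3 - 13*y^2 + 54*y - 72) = (y + 3)/(y - 3)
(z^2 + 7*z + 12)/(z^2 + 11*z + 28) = (z + 3)/(z + 7)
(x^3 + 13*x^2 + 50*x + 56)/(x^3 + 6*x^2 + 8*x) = (x + 7)/x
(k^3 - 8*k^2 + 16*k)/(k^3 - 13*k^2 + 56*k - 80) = k/(k - 5)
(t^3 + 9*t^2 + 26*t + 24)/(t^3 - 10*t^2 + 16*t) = (t^3 + 9*t^2 + 26*t + 24)/(t*(t^2 - 10*t + 16))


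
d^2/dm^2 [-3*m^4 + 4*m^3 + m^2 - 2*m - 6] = -36*m^2 + 24*m + 2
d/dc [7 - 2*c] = -2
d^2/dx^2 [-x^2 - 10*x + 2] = -2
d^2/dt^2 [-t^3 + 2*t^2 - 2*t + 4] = 4 - 6*t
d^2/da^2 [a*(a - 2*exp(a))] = -2*a*exp(a) - 4*exp(a) + 2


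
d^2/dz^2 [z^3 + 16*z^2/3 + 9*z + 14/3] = 6*z + 32/3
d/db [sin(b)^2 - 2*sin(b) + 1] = 2*(sin(b) - 1)*cos(b)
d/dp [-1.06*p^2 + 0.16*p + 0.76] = 0.16 - 2.12*p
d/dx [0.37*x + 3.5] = 0.370000000000000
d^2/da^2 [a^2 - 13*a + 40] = 2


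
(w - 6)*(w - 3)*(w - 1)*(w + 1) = w^4 - 9*w^3 + 17*w^2 + 9*w - 18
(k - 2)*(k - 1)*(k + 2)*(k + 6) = k^4 + 5*k^3 - 10*k^2 - 20*k + 24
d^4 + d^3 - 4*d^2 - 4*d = d*(d - 2)*(d + 1)*(d + 2)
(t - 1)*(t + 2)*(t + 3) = t^3 + 4*t^2 + t - 6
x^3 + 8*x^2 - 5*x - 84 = (x - 3)*(x + 4)*(x + 7)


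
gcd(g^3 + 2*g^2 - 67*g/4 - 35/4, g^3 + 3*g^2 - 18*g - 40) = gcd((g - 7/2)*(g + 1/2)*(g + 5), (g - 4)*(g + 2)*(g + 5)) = g + 5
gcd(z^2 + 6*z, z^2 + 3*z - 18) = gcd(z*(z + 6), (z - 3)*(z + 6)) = z + 6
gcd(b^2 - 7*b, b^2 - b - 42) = b - 7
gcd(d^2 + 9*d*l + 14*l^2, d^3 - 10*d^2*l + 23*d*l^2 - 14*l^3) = 1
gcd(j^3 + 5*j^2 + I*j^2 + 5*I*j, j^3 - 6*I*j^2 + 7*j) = j^2 + I*j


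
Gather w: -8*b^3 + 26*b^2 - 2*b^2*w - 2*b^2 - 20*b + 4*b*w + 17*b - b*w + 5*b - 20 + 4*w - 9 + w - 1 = -8*b^3 + 24*b^2 + 2*b + w*(-2*b^2 + 3*b + 5) - 30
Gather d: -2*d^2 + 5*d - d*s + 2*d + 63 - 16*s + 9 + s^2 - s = -2*d^2 + d*(7 - s) + s^2 - 17*s + 72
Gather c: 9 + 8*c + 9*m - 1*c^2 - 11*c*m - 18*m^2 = -c^2 + c*(8 - 11*m) - 18*m^2 + 9*m + 9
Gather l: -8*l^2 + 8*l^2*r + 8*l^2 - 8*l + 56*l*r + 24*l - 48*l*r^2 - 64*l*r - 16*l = 8*l^2*r + l*(-48*r^2 - 8*r)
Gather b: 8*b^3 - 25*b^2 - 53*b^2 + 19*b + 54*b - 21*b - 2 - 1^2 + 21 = 8*b^3 - 78*b^2 + 52*b + 18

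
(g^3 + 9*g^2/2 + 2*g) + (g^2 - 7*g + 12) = g^3 + 11*g^2/2 - 5*g + 12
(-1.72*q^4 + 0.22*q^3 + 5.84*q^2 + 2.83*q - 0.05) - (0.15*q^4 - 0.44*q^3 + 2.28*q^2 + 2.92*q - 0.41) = -1.87*q^4 + 0.66*q^3 + 3.56*q^2 - 0.0899999999999999*q + 0.36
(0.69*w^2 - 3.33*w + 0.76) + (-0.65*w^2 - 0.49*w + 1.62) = 0.0399999999999999*w^2 - 3.82*w + 2.38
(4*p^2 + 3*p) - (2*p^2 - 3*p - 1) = 2*p^2 + 6*p + 1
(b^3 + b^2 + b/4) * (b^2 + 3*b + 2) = b^5 + 4*b^4 + 21*b^3/4 + 11*b^2/4 + b/2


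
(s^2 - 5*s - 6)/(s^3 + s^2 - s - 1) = (s - 6)/(s^2 - 1)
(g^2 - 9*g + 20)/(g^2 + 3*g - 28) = (g - 5)/(g + 7)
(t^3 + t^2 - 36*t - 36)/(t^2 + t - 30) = (t^2 - 5*t - 6)/(t - 5)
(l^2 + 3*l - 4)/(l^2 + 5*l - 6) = (l + 4)/(l + 6)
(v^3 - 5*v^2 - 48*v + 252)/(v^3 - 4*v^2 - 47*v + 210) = (v - 6)/(v - 5)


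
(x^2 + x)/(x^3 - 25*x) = (x + 1)/(x^2 - 25)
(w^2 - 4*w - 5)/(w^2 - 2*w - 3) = (w - 5)/(w - 3)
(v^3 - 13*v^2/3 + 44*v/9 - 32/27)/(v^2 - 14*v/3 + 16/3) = (9*v^2 - 15*v + 4)/(9*(v - 2))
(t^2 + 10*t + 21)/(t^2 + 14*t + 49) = (t + 3)/(t + 7)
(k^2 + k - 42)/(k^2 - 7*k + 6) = (k + 7)/(k - 1)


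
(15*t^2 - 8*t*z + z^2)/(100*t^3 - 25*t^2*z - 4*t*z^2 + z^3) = (-3*t + z)/(-20*t^2 + t*z + z^2)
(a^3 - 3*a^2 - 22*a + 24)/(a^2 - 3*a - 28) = (a^2 - 7*a + 6)/(a - 7)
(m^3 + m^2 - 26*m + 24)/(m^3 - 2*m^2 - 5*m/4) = 4*(-m^3 - m^2 + 26*m - 24)/(m*(-4*m^2 + 8*m + 5))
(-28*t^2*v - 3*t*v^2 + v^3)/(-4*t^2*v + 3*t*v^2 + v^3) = (7*t - v)/(t - v)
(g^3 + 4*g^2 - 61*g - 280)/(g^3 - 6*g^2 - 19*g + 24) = (g^2 + 12*g + 35)/(g^2 + 2*g - 3)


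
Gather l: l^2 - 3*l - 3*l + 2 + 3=l^2 - 6*l + 5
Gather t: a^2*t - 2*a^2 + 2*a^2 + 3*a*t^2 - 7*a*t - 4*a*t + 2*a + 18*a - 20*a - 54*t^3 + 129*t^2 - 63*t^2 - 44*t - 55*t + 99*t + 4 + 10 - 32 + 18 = -54*t^3 + t^2*(3*a + 66) + t*(a^2 - 11*a)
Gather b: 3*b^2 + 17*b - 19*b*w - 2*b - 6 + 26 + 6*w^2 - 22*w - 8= 3*b^2 + b*(15 - 19*w) + 6*w^2 - 22*w + 12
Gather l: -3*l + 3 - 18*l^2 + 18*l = -18*l^2 + 15*l + 3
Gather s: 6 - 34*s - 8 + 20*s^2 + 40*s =20*s^2 + 6*s - 2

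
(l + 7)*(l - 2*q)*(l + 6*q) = l^3 + 4*l^2*q + 7*l^2 - 12*l*q^2 + 28*l*q - 84*q^2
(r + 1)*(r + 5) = r^2 + 6*r + 5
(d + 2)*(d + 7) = d^2 + 9*d + 14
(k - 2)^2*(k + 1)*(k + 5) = k^4 + 2*k^3 - 15*k^2 + 4*k + 20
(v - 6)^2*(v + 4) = v^3 - 8*v^2 - 12*v + 144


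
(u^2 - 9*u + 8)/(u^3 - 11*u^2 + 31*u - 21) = (u - 8)/(u^2 - 10*u + 21)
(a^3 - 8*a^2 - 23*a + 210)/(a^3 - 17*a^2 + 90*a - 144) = (a^2 - 2*a - 35)/(a^2 - 11*a + 24)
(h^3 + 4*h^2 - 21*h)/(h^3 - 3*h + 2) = h*(h^2 + 4*h - 21)/(h^3 - 3*h + 2)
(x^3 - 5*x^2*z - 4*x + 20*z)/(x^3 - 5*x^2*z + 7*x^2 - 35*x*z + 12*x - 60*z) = (x^2 - 4)/(x^2 + 7*x + 12)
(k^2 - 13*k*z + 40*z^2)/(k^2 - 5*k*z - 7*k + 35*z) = (k - 8*z)/(k - 7)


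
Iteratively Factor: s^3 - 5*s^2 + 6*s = (s - 3)*(s^2 - 2*s) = (s - 3)*(s - 2)*(s)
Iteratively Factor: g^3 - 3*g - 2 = (g + 1)*(g^2 - g - 2) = (g - 2)*(g + 1)*(g + 1)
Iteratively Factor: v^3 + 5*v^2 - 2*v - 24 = (v + 3)*(v^2 + 2*v - 8) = (v - 2)*(v + 3)*(v + 4)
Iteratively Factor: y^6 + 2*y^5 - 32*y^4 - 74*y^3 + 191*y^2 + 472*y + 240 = (y + 4)*(y^5 - 2*y^4 - 24*y^3 + 22*y^2 + 103*y + 60) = (y + 1)*(y + 4)*(y^4 - 3*y^3 - 21*y^2 + 43*y + 60) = (y - 5)*(y + 1)*(y + 4)*(y^3 + 2*y^2 - 11*y - 12) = (y - 5)*(y + 1)*(y + 4)^2*(y^2 - 2*y - 3) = (y - 5)*(y - 3)*(y + 1)*(y + 4)^2*(y + 1)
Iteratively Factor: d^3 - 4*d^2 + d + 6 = (d + 1)*(d^2 - 5*d + 6) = (d - 3)*(d + 1)*(d - 2)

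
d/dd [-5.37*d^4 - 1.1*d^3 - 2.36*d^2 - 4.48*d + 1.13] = -21.48*d^3 - 3.3*d^2 - 4.72*d - 4.48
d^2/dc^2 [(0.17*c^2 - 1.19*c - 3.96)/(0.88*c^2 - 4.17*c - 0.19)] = (-0.595408000000001*c^3 - 18.2292*c^2 + 85.995888*c - 137.146364)/(0.681472*c^6 - 9.687744*c^5 + 45.465288*c^4 - 68.328369*c^3 - 9.816369*c^2 - 0.451611*c - 0.006859)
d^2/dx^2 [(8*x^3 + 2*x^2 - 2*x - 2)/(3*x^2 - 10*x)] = 4*(421*x^3 - 27*x^2 + 90*x - 100)/(x^3*(27*x^3 - 270*x^2 + 900*x - 1000))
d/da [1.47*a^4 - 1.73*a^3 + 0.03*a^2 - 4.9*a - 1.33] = 5.88*a^3 - 5.19*a^2 + 0.06*a - 4.9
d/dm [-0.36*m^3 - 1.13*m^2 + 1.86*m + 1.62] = -1.08*m^2 - 2.26*m + 1.86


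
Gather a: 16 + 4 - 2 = 18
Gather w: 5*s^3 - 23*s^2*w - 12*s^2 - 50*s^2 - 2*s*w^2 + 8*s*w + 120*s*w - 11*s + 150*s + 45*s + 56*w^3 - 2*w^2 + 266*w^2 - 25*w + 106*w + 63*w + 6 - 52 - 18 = 5*s^3 - 62*s^2 + 184*s + 56*w^3 + w^2*(264 - 2*s) + w*(-23*s^2 + 128*s + 144) - 64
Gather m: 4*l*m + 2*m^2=4*l*m + 2*m^2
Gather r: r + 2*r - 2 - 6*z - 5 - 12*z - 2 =3*r - 18*z - 9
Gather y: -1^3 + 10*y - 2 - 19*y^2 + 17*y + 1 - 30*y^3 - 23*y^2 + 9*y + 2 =-30*y^3 - 42*y^2 + 36*y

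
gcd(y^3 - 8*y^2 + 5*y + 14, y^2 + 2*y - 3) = 1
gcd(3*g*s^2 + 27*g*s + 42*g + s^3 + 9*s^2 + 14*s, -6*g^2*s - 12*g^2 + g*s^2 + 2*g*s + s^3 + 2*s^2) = 3*g*s + 6*g + s^2 + 2*s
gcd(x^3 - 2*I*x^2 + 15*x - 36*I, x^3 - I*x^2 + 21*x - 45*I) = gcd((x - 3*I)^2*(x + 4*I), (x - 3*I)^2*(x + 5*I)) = x^2 - 6*I*x - 9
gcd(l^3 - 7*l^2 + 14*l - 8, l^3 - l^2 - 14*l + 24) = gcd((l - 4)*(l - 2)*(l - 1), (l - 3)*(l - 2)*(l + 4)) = l - 2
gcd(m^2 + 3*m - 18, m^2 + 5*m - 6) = m + 6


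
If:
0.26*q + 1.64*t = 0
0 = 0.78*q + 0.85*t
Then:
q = 0.00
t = 0.00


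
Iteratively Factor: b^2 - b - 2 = (b + 1)*(b - 2)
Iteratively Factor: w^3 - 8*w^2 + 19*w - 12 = (w - 3)*(w^2 - 5*w + 4) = (w - 3)*(w - 1)*(w - 4)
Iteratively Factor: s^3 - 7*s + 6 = (s - 1)*(s^2 + s - 6) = (s - 2)*(s - 1)*(s + 3)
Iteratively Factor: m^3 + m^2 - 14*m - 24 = (m + 2)*(m^2 - m - 12) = (m - 4)*(m + 2)*(m + 3)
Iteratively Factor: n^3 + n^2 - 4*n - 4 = (n + 1)*(n^2 - 4) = (n + 1)*(n + 2)*(n - 2)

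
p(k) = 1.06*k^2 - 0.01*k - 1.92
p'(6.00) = 12.71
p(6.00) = 36.18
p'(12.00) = 25.43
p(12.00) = 150.60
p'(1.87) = 3.95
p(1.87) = 1.77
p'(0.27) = 0.56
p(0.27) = -1.85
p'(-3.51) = -7.45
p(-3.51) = 11.17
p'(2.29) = 4.84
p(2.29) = 3.62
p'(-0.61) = -1.30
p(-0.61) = -1.52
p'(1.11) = 2.34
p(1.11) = -0.63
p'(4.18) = 8.85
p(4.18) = 16.56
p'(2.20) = 4.65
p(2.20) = 3.19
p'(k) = 2.12*k - 0.01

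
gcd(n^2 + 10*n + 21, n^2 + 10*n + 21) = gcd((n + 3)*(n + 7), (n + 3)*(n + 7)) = n^2 + 10*n + 21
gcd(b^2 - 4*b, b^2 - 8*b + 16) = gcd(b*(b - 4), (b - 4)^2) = b - 4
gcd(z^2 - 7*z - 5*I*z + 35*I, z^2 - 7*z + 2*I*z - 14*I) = z - 7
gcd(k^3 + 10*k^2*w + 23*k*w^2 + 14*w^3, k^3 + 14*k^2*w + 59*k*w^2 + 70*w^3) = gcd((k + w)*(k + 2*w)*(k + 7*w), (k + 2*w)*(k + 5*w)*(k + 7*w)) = k^2 + 9*k*w + 14*w^2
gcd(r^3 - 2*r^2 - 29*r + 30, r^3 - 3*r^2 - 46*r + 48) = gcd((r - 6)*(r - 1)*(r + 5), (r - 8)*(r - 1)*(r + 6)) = r - 1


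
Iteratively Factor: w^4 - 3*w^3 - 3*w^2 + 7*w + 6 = (w - 3)*(w^3 - 3*w - 2) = (w - 3)*(w + 1)*(w^2 - w - 2) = (w - 3)*(w + 1)^2*(w - 2)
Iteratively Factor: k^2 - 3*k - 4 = (k - 4)*(k + 1)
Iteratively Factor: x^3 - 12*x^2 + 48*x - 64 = (x - 4)*(x^2 - 8*x + 16) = (x - 4)^2*(x - 4)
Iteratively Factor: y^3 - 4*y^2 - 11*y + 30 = (y - 5)*(y^2 + y - 6) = (y - 5)*(y + 3)*(y - 2)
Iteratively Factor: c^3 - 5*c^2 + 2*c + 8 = (c + 1)*(c^2 - 6*c + 8) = (c - 2)*(c + 1)*(c - 4)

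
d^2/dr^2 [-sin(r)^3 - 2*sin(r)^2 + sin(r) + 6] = 9*sin(r)^3 + 8*sin(r)^2 - 7*sin(r) - 4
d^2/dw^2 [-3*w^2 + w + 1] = -6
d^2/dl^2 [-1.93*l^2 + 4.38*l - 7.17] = -3.86000000000000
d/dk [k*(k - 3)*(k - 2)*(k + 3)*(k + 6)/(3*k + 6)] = 2*(2*k^5 + 11*k^4 - 5*k^3 - 81*k^2 - 72*k + 108)/(3*(k^2 + 4*k + 4))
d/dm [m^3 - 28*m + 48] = 3*m^2 - 28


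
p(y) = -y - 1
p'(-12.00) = -1.00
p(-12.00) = 11.00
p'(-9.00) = -1.00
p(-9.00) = 8.00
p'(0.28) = -1.00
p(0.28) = -1.28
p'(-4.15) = -1.00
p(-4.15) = 3.15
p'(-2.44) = -1.00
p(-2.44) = 1.44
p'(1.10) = -1.00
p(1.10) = -2.10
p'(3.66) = -1.00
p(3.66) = -4.66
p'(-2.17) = -1.00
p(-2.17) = 1.17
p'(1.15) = -1.00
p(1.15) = -2.15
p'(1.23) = -1.00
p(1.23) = -2.23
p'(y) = -1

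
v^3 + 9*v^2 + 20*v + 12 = (v + 1)*(v + 2)*(v + 6)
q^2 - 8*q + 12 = (q - 6)*(q - 2)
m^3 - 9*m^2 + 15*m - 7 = (m - 7)*(m - 1)^2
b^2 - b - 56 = (b - 8)*(b + 7)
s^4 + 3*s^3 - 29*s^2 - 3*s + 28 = (s - 4)*(s - 1)*(s + 1)*(s + 7)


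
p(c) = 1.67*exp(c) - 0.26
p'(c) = 1.67*exp(c)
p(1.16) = 5.07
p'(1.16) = 5.33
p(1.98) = 11.84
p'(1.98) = 12.10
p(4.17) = 107.81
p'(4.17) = 108.07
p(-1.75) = 0.03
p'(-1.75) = 0.29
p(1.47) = 7.00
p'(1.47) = 7.26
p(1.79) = 9.74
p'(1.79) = 10.00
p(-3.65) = -0.22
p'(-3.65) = 0.04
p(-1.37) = 0.16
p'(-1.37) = 0.42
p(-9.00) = -0.26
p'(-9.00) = 0.00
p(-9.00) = -0.26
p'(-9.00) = 0.00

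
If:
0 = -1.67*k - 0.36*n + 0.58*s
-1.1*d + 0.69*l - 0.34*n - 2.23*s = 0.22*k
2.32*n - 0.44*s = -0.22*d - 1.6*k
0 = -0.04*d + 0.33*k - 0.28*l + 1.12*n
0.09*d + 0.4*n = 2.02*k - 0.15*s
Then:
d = 0.00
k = 0.00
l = 0.00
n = 0.00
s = 0.00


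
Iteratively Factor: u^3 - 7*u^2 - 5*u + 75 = (u - 5)*(u^2 - 2*u - 15) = (u - 5)^2*(u + 3)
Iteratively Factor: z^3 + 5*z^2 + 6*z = (z + 3)*(z^2 + 2*z) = (z + 2)*(z + 3)*(z)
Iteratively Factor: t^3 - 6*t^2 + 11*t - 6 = (t - 1)*(t^2 - 5*t + 6) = (t - 2)*(t - 1)*(t - 3)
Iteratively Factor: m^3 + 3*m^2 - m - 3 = (m + 3)*(m^2 - 1) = (m - 1)*(m + 3)*(m + 1)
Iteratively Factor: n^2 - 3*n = (n)*(n - 3)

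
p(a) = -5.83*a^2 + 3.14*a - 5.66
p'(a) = 3.14 - 11.66*a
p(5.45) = -161.71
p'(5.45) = -60.41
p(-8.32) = -435.35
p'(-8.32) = 100.15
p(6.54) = -234.48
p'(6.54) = -73.12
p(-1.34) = -20.34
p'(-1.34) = 18.76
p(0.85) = -7.20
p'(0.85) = -6.77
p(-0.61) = -9.74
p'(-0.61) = 10.25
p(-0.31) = -7.19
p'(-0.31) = 6.75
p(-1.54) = -24.32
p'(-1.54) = 21.10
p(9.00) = -449.63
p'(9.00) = -101.80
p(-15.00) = -1364.51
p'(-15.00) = 178.04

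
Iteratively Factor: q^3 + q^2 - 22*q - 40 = (q + 2)*(q^2 - q - 20) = (q + 2)*(q + 4)*(q - 5)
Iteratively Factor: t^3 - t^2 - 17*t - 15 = (t + 3)*(t^2 - 4*t - 5) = (t - 5)*(t + 3)*(t + 1)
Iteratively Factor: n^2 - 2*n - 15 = (n + 3)*(n - 5)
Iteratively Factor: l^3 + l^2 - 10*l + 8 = (l - 1)*(l^2 + 2*l - 8) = (l - 2)*(l - 1)*(l + 4)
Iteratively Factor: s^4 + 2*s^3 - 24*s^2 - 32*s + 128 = (s + 4)*(s^3 - 2*s^2 - 16*s + 32) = (s - 2)*(s + 4)*(s^2 - 16) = (s - 2)*(s + 4)^2*(s - 4)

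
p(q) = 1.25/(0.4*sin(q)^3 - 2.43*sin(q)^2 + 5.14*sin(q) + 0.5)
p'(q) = 1.25*(-1.2*sin(q)^2*cos(q) + 4.86*sin(q)*cos(q) - 5.14*cos(q))/(0.4*sin(q)^3 - 2.43*sin(q)^2 + 5.14*sin(q) + 0.5)^2 = (-1.5*sin(q)^2 + 6.075*sin(q) - 6.425)*cos(q)/(0.4*sin(q)^3 - 2.43*sin(q)^2 + 5.14*sin(q) + 0.5)^2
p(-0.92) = -0.23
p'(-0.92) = -0.26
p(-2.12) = -0.21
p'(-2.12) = 0.19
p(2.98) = 0.99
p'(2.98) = 3.38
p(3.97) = -0.26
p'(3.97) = 0.35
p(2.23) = 0.39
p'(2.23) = 0.15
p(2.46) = 0.43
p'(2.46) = 0.30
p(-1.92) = -0.18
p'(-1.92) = 0.10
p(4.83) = -0.17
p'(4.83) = -0.03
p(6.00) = -1.10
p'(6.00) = -6.15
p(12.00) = -0.41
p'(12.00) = -0.94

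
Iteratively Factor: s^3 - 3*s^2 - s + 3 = (s + 1)*(s^2 - 4*s + 3) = (s - 3)*(s + 1)*(s - 1)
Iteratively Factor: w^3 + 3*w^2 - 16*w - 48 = (w + 4)*(w^2 - w - 12) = (w + 3)*(w + 4)*(w - 4)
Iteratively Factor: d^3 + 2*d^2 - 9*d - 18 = (d + 3)*(d^2 - d - 6) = (d + 2)*(d + 3)*(d - 3)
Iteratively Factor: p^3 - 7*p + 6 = (p - 1)*(p^2 + p - 6) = (p - 2)*(p - 1)*(p + 3)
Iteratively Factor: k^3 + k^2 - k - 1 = (k + 1)*(k^2 - 1) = (k + 1)^2*(k - 1)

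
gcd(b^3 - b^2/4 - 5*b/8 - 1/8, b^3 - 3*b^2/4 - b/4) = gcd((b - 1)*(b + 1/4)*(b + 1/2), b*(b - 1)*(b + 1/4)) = b^2 - 3*b/4 - 1/4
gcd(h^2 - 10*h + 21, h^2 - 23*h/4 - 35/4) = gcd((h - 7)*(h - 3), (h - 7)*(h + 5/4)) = h - 7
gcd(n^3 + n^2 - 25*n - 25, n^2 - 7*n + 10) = n - 5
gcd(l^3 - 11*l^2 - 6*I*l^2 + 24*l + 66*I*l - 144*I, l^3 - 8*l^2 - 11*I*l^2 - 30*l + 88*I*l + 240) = l^2 + l*(-8 - 6*I) + 48*I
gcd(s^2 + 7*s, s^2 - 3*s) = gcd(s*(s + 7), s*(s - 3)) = s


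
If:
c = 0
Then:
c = 0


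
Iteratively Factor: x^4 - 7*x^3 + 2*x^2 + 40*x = (x)*(x^3 - 7*x^2 + 2*x + 40) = x*(x + 2)*(x^2 - 9*x + 20) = x*(x - 4)*(x + 2)*(x - 5)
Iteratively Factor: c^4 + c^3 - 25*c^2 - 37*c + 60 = (c - 5)*(c^3 + 6*c^2 + 5*c - 12) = (c - 5)*(c + 4)*(c^2 + 2*c - 3) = (c - 5)*(c + 3)*(c + 4)*(c - 1)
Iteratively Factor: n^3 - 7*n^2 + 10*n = (n - 5)*(n^2 - 2*n) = n*(n - 5)*(n - 2)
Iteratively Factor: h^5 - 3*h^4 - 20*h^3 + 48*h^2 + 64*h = (h + 4)*(h^4 - 7*h^3 + 8*h^2 + 16*h) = (h - 4)*(h + 4)*(h^3 - 3*h^2 - 4*h) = (h - 4)^2*(h + 4)*(h^2 + h) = h*(h - 4)^2*(h + 4)*(h + 1)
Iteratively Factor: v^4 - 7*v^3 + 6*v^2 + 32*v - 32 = (v - 4)*(v^3 - 3*v^2 - 6*v + 8) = (v - 4)^2*(v^2 + v - 2) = (v - 4)^2*(v - 1)*(v + 2)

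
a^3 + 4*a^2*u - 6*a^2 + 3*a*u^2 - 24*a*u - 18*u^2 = (a - 6)*(a + u)*(a + 3*u)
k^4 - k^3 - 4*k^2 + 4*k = k*(k - 2)*(k - 1)*(k + 2)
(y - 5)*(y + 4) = y^2 - y - 20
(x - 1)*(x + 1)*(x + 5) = x^3 + 5*x^2 - x - 5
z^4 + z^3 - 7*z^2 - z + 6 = (z - 2)*(z - 1)*(z + 1)*(z + 3)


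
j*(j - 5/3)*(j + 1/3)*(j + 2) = j^4 + 2*j^3/3 - 29*j^2/9 - 10*j/9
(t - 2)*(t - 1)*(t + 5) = t^3 + 2*t^2 - 13*t + 10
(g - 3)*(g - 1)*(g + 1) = g^3 - 3*g^2 - g + 3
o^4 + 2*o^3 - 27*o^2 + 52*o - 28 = (o - 2)^2*(o - 1)*(o + 7)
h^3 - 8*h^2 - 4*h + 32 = (h - 8)*(h - 2)*(h + 2)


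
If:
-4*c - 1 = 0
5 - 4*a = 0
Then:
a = 5/4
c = -1/4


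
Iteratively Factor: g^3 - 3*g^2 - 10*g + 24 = (g + 3)*(g^2 - 6*g + 8) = (g - 2)*(g + 3)*(g - 4)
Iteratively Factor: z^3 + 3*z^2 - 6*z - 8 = (z + 4)*(z^2 - z - 2) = (z + 1)*(z + 4)*(z - 2)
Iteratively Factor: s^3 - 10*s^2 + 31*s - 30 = (s - 5)*(s^2 - 5*s + 6) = (s - 5)*(s - 3)*(s - 2)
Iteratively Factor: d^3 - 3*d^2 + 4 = (d - 2)*(d^2 - d - 2) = (d - 2)^2*(d + 1)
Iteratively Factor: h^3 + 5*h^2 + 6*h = (h + 2)*(h^2 + 3*h) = (h + 2)*(h + 3)*(h)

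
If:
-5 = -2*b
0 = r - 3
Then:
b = 5/2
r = 3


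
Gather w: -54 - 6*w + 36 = -6*w - 18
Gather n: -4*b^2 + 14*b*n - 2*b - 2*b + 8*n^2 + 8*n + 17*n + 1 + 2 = -4*b^2 - 4*b + 8*n^2 + n*(14*b + 25) + 3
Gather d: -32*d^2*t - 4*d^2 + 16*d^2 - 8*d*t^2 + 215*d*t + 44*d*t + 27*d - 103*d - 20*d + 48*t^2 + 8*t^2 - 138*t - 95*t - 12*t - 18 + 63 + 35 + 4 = d^2*(12 - 32*t) + d*(-8*t^2 + 259*t - 96) + 56*t^2 - 245*t + 84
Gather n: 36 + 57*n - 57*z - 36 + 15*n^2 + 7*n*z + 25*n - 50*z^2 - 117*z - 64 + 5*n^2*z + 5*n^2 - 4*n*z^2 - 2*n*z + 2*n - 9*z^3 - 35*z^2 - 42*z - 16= n^2*(5*z + 20) + n*(-4*z^2 + 5*z + 84) - 9*z^3 - 85*z^2 - 216*z - 80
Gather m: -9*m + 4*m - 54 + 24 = -5*m - 30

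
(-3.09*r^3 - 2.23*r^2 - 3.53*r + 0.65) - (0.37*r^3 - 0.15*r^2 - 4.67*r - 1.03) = -3.46*r^3 - 2.08*r^2 + 1.14*r + 1.68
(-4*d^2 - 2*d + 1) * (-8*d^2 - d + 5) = 32*d^4 + 20*d^3 - 26*d^2 - 11*d + 5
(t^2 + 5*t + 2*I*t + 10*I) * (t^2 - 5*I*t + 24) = t^4 + 5*t^3 - 3*I*t^3 + 34*t^2 - 15*I*t^2 + 170*t + 48*I*t + 240*I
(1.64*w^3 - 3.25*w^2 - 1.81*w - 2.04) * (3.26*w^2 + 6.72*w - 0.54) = 5.3464*w^5 + 0.425800000000001*w^4 - 28.6262*w^3 - 17.0586*w^2 - 12.7314*w + 1.1016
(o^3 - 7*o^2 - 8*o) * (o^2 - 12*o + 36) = o^5 - 19*o^4 + 112*o^3 - 156*o^2 - 288*o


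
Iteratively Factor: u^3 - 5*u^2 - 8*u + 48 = (u - 4)*(u^2 - u - 12) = (u - 4)*(u + 3)*(u - 4)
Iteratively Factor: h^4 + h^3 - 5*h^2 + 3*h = (h - 1)*(h^3 + 2*h^2 - 3*h) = (h - 1)^2*(h^2 + 3*h) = (h - 1)^2*(h + 3)*(h)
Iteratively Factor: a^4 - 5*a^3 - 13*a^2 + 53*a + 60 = (a + 3)*(a^3 - 8*a^2 + 11*a + 20) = (a - 5)*(a + 3)*(a^2 - 3*a - 4) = (a - 5)*(a - 4)*(a + 3)*(a + 1)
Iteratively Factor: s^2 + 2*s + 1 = (s + 1)*(s + 1)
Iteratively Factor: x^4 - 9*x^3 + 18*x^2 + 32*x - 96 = (x + 2)*(x^3 - 11*x^2 + 40*x - 48) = (x - 4)*(x + 2)*(x^2 - 7*x + 12) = (x - 4)*(x - 3)*(x + 2)*(x - 4)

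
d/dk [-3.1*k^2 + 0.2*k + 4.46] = 0.2 - 6.2*k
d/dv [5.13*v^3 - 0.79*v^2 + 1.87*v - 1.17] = 15.39*v^2 - 1.58*v + 1.87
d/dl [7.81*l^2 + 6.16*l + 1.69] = 15.62*l + 6.16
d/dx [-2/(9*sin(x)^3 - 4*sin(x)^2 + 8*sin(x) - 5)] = 2*(27*sin(x)^2 - 8*sin(x) + 8)*cos(x)/(9*sin(x)^3 - 4*sin(x)^2 + 8*sin(x) - 5)^2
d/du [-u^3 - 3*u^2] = 3*u*(-u - 2)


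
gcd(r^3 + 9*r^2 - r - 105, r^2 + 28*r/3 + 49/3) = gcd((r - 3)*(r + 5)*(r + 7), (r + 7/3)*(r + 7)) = r + 7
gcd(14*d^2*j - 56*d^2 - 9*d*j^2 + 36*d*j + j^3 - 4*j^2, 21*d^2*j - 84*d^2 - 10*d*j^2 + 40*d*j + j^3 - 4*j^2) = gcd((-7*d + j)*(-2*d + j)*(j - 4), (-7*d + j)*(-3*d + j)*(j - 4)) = 7*d*j - 28*d - j^2 + 4*j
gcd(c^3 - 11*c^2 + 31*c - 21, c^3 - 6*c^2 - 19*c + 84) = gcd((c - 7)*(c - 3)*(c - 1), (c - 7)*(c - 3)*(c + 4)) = c^2 - 10*c + 21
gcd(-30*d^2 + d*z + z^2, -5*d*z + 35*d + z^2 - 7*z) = -5*d + z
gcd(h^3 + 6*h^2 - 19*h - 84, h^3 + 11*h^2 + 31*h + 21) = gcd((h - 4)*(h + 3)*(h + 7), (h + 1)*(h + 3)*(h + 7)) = h^2 + 10*h + 21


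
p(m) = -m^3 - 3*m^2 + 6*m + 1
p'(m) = -3*m^2 - 6*m + 6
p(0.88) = 3.28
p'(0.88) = -1.60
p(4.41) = -116.65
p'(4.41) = -78.80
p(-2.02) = -15.12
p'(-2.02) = 5.88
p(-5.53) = 45.19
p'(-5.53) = -52.56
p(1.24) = 1.92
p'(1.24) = -6.05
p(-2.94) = -17.16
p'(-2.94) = -2.29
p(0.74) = 3.39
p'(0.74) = -0.08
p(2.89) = -30.85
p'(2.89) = -36.40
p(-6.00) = 73.00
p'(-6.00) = -66.00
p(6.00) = -287.00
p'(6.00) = -138.00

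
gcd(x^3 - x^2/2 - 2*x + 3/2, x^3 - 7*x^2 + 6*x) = x - 1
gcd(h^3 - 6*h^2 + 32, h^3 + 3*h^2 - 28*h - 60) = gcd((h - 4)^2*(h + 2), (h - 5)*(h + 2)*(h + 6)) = h + 2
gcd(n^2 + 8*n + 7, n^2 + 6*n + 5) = n + 1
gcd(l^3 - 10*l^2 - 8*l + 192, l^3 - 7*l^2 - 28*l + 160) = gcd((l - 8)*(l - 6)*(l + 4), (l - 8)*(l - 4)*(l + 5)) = l - 8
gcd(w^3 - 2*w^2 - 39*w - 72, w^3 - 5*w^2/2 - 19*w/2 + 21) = w + 3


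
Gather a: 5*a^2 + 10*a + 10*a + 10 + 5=5*a^2 + 20*a + 15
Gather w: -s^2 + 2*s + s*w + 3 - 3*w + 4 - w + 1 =-s^2 + 2*s + w*(s - 4) + 8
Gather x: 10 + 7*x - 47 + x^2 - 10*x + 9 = x^2 - 3*x - 28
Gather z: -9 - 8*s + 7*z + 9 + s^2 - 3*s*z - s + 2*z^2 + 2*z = s^2 - 9*s + 2*z^2 + z*(9 - 3*s)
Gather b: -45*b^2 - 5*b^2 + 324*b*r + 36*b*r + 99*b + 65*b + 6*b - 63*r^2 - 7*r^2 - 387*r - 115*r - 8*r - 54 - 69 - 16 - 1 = -50*b^2 + b*(360*r + 170) - 70*r^2 - 510*r - 140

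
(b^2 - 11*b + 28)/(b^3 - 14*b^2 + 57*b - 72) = (b^2 - 11*b + 28)/(b^3 - 14*b^2 + 57*b - 72)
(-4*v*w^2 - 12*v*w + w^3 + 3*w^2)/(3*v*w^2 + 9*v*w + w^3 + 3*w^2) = (-4*v + w)/(3*v + w)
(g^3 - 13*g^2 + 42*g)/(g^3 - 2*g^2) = (g^2 - 13*g + 42)/(g*(g - 2))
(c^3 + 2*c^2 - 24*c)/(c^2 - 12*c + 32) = c*(c + 6)/(c - 8)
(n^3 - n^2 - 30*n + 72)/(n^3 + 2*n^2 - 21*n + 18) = (n - 4)/(n - 1)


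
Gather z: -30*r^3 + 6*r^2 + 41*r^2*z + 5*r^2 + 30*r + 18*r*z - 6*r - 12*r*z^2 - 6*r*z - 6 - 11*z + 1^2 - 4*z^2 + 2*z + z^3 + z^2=-30*r^3 + 11*r^2 + 24*r + z^3 + z^2*(-12*r - 3) + z*(41*r^2 + 12*r - 9) - 5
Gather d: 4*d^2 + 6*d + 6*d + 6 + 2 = 4*d^2 + 12*d + 8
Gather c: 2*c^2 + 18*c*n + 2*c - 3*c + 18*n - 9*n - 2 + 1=2*c^2 + c*(18*n - 1) + 9*n - 1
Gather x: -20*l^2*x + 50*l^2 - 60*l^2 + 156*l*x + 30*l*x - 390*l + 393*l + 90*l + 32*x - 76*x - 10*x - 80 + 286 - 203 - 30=-10*l^2 + 93*l + x*(-20*l^2 + 186*l - 54) - 27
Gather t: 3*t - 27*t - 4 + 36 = 32 - 24*t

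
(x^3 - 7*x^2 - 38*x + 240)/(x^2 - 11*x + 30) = (x^2 - 2*x - 48)/(x - 6)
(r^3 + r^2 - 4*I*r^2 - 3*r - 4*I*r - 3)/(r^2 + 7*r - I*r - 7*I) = (r^2 + r*(1 - 3*I) - 3*I)/(r + 7)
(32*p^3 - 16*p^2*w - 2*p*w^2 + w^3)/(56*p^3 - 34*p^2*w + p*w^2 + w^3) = (4*p + w)/(7*p + w)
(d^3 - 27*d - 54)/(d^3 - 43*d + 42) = (d^3 - 27*d - 54)/(d^3 - 43*d + 42)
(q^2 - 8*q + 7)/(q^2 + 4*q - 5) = (q - 7)/(q + 5)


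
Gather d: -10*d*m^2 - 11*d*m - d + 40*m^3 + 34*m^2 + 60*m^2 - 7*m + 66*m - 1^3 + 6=d*(-10*m^2 - 11*m - 1) + 40*m^3 + 94*m^2 + 59*m + 5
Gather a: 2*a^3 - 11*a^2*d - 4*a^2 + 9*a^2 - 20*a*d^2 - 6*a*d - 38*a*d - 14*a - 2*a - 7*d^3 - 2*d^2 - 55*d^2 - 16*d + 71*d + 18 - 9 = 2*a^3 + a^2*(5 - 11*d) + a*(-20*d^2 - 44*d - 16) - 7*d^3 - 57*d^2 + 55*d + 9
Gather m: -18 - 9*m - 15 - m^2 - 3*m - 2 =-m^2 - 12*m - 35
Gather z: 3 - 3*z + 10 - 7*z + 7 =20 - 10*z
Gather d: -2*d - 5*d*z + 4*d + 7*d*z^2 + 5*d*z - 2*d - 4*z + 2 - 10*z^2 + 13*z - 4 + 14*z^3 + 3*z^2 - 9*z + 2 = 7*d*z^2 + 14*z^3 - 7*z^2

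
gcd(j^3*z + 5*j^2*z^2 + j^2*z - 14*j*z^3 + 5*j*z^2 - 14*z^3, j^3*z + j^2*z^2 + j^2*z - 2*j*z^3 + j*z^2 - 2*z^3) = j*z + z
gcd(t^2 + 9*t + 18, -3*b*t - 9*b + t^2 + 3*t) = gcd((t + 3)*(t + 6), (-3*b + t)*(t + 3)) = t + 3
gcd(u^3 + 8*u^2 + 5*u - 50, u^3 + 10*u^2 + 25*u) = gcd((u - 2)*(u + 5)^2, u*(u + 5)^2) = u^2 + 10*u + 25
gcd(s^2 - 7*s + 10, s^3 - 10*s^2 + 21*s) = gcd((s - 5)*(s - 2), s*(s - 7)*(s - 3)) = 1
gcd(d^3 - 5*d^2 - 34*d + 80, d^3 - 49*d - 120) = d^2 - 3*d - 40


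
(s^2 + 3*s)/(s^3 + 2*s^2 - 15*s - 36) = s/(s^2 - s - 12)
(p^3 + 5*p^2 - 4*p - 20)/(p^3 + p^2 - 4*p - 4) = (p + 5)/(p + 1)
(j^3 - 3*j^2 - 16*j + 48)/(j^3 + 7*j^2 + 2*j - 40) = (j^2 - 7*j + 12)/(j^2 + 3*j - 10)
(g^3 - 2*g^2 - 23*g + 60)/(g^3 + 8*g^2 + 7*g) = (g^3 - 2*g^2 - 23*g + 60)/(g*(g^2 + 8*g + 7))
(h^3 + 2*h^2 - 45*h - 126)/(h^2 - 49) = (h^2 + 9*h + 18)/(h + 7)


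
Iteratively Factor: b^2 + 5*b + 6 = (b + 3)*(b + 2)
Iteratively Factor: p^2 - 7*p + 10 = (p - 2)*(p - 5)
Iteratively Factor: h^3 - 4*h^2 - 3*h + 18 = (h - 3)*(h^2 - h - 6) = (h - 3)^2*(h + 2)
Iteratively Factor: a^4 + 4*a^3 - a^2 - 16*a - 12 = (a - 2)*(a^3 + 6*a^2 + 11*a + 6) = (a - 2)*(a + 3)*(a^2 + 3*a + 2) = (a - 2)*(a + 1)*(a + 3)*(a + 2)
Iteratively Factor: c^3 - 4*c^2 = (c)*(c^2 - 4*c) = c*(c - 4)*(c)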